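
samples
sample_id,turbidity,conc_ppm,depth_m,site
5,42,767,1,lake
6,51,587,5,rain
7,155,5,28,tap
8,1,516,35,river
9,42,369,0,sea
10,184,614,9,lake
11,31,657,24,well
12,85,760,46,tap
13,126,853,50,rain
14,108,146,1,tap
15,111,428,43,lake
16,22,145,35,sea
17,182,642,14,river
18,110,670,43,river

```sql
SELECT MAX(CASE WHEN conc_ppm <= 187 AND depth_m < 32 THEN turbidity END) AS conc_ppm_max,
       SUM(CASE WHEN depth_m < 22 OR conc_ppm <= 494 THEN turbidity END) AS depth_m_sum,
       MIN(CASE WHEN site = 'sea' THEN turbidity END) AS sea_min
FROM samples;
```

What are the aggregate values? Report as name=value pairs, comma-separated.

conc_ppm_max=155, depth_m_sum=897, sea_min=22

[conc_ppm_max: conc_ppm <= 187 AND depth_m < 32]
sample_id=5: ✗
sample_id=6: ✗
sample_id=7: ✓ → 155
sample_id=8: ✗
sample_id=9: ✗
sample_id=10: ✗
sample_id=11: ✗
sample_id=12: ✗
sample_id=13: ✗
sample_id=14: ✓ → 108
sample_id=15: ✗
sample_id=16: ✗
sample_id=17: ✗
sample_id=18: ✗
conc_ppm_max = MAX(155, 108) = 155
—
[depth_m_sum: depth_m < 22 OR conc_ppm <= 494]
sample_id=5: ✓ → 42
sample_id=6: ✓ → 51
sample_id=7: ✓ → 155
sample_id=8: ✗
sample_id=9: ✓ → 42
sample_id=10: ✓ → 184
sample_id=11: ✗
sample_id=12: ✗
sample_id=13: ✗
sample_id=14: ✓ → 108
sample_id=15: ✓ → 111
sample_id=16: ✓ → 22
sample_id=17: ✓ → 182
sample_id=18: ✗
depth_m_sum = 42 + 51 + 155 + 42 + 184 + 108 + 111 + 22 + 182 = 897
—
[sea_min: site = 'sea']
sample_id=5: ✗
sample_id=6: ✗
sample_id=7: ✗
sample_id=8: ✗
sample_id=9: ✓ → 42
sample_id=10: ✗
sample_id=11: ✗
sample_id=12: ✗
sample_id=13: ✗
sample_id=14: ✗
sample_id=15: ✗
sample_id=16: ✓ → 22
sample_id=17: ✗
sample_id=18: ✗
sea_min = MIN(42, 22) = 22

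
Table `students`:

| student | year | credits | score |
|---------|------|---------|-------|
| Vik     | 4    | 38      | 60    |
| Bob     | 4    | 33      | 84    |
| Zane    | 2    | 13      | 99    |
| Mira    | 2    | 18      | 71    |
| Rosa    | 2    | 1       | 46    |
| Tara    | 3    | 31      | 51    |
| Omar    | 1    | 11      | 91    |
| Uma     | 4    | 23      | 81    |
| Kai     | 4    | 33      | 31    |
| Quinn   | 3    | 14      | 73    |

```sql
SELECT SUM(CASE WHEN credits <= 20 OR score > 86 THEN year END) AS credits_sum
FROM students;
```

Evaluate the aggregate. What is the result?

student=Vik: ✗
student=Bob: ✗
student=Zane: ✓ → 2
student=Mira: ✓ → 2
student=Rosa: ✓ → 2
student=Tara: ✗
student=Omar: ✓ → 1
student=Uma: ✗
student=Kai: ✗
student=Quinn: ✓ → 3
credits_sum = 2 + 2 + 2 + 1 + 3 = 10

10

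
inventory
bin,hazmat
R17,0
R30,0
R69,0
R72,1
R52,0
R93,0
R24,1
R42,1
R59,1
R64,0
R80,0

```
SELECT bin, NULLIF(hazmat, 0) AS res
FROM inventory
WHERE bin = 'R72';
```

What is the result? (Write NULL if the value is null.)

1

bin = R72: hazmat=1.
hazmat=1 vs 0: differ → 1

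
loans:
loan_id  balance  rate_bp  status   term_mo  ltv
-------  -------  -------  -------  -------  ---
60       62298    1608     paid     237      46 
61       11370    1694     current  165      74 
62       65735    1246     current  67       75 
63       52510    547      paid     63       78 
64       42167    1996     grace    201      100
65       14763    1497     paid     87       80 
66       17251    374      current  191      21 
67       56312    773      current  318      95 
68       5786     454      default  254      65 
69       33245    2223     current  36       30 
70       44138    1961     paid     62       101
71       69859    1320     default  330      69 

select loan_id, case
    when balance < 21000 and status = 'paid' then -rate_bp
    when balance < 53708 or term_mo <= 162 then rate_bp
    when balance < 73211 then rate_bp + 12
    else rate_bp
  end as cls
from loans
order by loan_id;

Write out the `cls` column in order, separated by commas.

1620, 1694, 1246, 547, 1996, -1497, 374, 785, 454, 2223, 1961, 1332

loan_id=60: balance < 73211 → 1620
loan_id=61: balance < 53708 or term_mo <= 162 → 1694
loan_id=62: balance < 53708 or term_mo <= 162 → 1246
loan_id=63: balance < 53708 or term_mo <= 162 → 547
loan_id=64: balance < 53708 or term_mo <= 162 → 1996
loan_id=65: balance < 21000 and status = 'paid' → -1497
loan_id=66: balance < 53708 or term_mo <= 162 → 374
loan_id=67: balance < 73211 → 785
loan_id=68: balance < 53708 or term_mo <= 162 → 454
loan_id=69: balance < 53708 or term_mo <= 162 → 2223
loan_id=70: balance < 53708 or term_mo <= 162 → 1961
loan_id=71: balance < 73211 → 1332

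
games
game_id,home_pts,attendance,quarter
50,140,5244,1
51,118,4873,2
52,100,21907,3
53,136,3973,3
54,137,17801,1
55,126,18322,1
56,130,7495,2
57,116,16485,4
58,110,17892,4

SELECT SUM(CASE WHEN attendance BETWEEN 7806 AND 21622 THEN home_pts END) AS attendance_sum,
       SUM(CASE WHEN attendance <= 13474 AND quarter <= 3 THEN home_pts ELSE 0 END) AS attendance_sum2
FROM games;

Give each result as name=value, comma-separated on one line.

[attendance_sum: attendance BETWEEN 7806 AND 21622]
game_id=50: ✗
game_id=51: ✗
game_id=52: ✗
game_id=53: ✗
game_id=54: ✓ → 137
game_id=55: ✓ → 126
game_id=56: ✗
game_id=57: ✓ → 116
game_id=58: ✓ → 110
attendance_sum = 137 + 126 + 116 + 110 = 489
—
[attendance_sum2: attendance <= 13474 AND quarter <= 3]
game_id=50: ✓ → 140
game_id=51: ✓ → 118
game_id=52: ✗
game_id=53: ✓ → 136
game_id=54: ✗
game_id=55: ✗
game_id=56: ✓ → 130
game_id=57: ✗
game_id=58: ✗
attendance_sum2 = 140 + 118 + 136 + 130 = 524

attendance_sum=489, attendance_sum2=524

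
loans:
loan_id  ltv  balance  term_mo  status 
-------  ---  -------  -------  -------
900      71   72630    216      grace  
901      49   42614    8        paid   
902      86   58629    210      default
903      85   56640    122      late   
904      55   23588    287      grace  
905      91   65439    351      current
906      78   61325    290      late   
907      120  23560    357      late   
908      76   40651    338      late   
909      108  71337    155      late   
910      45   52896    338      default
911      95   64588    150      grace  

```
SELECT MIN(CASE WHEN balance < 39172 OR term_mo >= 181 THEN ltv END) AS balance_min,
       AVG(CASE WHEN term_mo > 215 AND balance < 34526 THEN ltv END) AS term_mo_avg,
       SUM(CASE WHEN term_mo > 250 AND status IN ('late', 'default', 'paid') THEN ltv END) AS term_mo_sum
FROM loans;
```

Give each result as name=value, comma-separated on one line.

balance_min=45, term_mo_avg=87.5, term_mo_sum=319

[balance_min: balance < 39172 OR term_mo >= 181]
loan_id=900: ✓ → 71
loan_id=901: ✗
loan_id=902: ✓ → 86
loan_id=903: ✗
loan_id=904: ✓ → 55
loan_id=905: ✓ → 91
loan_id=906: ✓ → 78
loan_id=907: ✓ → 120
loan_id=908: ✓ → 76
loan_id=909: ✗
loan_id=910: ✓ → 45
loan_id=911: ✗
balance_min = MIN(71, 86, 55, 91, 78, 120, 76, 45) = 45
—
[term_mo_avg: term_mo > 215 AND balance < 34526]
loan_id=900: ✗
loan_id=901: ✗
loan_id=902: ✗
loan_id=903: ✗
loan_id=904: ✓ → 55
loan_id=905: ✗
loan_id=906: ✗
loan_id=907: ✓ → 120
loan_id=908: ✗
loan_id=909: ✗
loan_id=910: ✗
loan_id=911: ✗
term_mo_avg = (55 + 120) / 2 = 87.5
—
[term_mo_sum: term_mo > 250 AND status IN ('late', 'default', 'paid')]
loan_id=900: ✗
loan_id=901: ✗
loan_id=902: ✗
loan_id=903: ✗
loan_id=904: ✗
loan_id=905: ✗
loan_id=906: ✓ → 78
loan_id=907: ✓ → 120
loan_id=908: ✓ → 76
loan_id=909: ✗
loan_id=910: ✓ → 45
loan_id=911: ✗
term_mo_sum = 78 + 120 + 76 + 45 = 319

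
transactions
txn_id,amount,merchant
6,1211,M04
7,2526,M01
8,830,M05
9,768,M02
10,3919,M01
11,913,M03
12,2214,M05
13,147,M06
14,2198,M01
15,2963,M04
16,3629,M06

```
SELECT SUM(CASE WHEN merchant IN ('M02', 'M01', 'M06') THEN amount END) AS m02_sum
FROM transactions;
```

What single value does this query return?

13187

txn_id=6: ✗
txn_id=7: ✓ → 2526
txn_id=8: ✗
txn_id=9: ✓ → 768
txn_id=10: ✓ → 3919
txn_id=11: ✗
txn_id=12: ✗
txn_id=13: ✓ → 147
txn_id=14: ✓ → 2198
txn_id=15: ✗
txn_id=16: ✓ → 3629
m02_sum = 2526 + 768 + 3919 + 147 + 2198 + 3629 = 13187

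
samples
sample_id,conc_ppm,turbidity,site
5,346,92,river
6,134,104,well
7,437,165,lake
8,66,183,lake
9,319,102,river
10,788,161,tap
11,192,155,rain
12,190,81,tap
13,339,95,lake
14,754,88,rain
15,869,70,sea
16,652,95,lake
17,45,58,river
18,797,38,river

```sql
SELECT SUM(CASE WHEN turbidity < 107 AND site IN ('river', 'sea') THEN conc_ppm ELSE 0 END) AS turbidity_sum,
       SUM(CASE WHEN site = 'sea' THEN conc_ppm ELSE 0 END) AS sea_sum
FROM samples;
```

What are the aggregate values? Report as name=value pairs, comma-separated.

[turbidity_sum: turbidity < 107 AND site IN ('river', 'sea')]
sample_id=5: ✓ → 346
sample_id=6: ✗
sample_id=7: ✗
sample_id=8: ✗
sample_id=9: ✓ → 319
sample_id=10: ✗
sample_id=11: ✗
sample_id=12: ✗
sample_id=13: ✗
sample_id=14: ✗
sample_id=15: ✓ → 869
sample_id=16: ✗
sample_id=17: ✓ → 45
sample_id=18: ✓ → 797
turbidity_sum = 346 + 319 + 869 + 45 + 797 = 2376
—
[sea_sum: site = 'sea']
sample_id=5: ✗
sample_id=6: ✗
sample_id=7: ✗
sample_id=8: ✗
sample_id=9: ✗
sample_id=10: ✗
sample_id=11: ✗
sample_id=12: ✗
sample_id=13: ✗
sample_id=14: ✗
sample_id=15: ✓ → 869
sample_id=16: ✗
sample_id=17: ✗
sample_id=18: ✗
sea_sum = 869

turbidity_sum=2376, sea_sum=869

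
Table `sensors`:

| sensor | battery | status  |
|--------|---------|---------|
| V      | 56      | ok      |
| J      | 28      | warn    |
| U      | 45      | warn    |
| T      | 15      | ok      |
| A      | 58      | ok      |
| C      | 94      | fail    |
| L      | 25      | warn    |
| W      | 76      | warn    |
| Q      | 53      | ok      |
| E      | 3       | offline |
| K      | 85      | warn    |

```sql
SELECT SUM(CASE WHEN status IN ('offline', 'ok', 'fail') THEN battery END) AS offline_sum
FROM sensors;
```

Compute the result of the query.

sensor=V: ✓ → 56
sensor=J: ✗
sensor=U: ✗
sensor=T: ✓ → 15
sensor=A: ✓ → 58
sensor=C: ✓ → 94
sensor=L: ✗
sensor=W: ✗
sensor=Q: ✓ → 53
sensor=E: ✓ → 3
sensor=K: ✗
offline_sum = 56 + 15 + 58 + 94 + 53 + 3 = 279

279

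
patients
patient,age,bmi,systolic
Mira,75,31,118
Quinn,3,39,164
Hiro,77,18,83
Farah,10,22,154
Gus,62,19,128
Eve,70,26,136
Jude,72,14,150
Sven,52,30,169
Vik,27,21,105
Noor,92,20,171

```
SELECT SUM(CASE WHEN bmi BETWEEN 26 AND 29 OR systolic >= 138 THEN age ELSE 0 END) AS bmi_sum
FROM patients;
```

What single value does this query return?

299

patient=Mira: ✗
patient=Quinn: ✓ → 3
patient=Hiro: ✗
patient=Farah: ✓ → 10
patient=Gus: ✗
patient=Eve: ✓ → 70
patient=Jude: ✓ → 72
patient=Sven: ✓ → 52
patient=Vik: ✗
patient=Noor: ✓ → 92
bmi_sum = 3 + 10 + 70 + 72 + 52 + 92 = 299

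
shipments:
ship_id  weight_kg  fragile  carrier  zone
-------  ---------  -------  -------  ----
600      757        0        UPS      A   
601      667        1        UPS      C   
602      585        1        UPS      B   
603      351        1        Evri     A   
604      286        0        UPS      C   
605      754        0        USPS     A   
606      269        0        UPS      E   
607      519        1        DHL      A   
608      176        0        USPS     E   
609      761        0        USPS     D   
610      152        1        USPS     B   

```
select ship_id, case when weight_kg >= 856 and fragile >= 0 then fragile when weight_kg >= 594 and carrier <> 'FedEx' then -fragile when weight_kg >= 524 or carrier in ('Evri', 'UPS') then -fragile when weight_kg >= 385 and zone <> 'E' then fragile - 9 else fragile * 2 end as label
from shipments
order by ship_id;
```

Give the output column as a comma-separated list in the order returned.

0, -1, -1, -1, 0, 0, 0, -8, 0, 0, 2

ship_id=600: weight_kg >= 594 and carrier <> 'FedEx' → 0
ship_id=601: weight_kg >= 594 and carrier <> 'FedEx' → -1
ship_id=602: weight_kg >= 524 or carrier in ('Evri', 'UPS') → -1
ship_id=603: weight_kg >= 524 or carrier in ('Evri', 'UPS') → -1
ship_id=604: weight_kg >= 524 or carrier in ('Evri', 'UPS') → 0
ship_id=605: weight_kg >= 594 and carrier <> 'FedEx' → 0
ship_id=606: weight_kg >= 524 or carrier in ('Evri', 'UPS') → 0
ship_id=607: weight_kg >= 385 and zone <> 'E' → -8
ship_id=608: ELSE → 0
ship_id=609: weight_kg >= 594 and carrier <> 'FedEx' → 0
ship_id=610: ELSE → 2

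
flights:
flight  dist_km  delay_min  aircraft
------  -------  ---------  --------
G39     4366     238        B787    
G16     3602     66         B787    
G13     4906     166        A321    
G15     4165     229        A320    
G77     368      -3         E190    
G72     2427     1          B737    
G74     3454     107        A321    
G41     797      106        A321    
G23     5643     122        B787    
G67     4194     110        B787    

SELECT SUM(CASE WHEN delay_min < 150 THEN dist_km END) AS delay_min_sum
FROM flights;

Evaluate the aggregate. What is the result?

20485

flight=G39: ✗
flight=G16: ✓ → 3602
flight=G13: ✗
flight=G15: ✗
flight=G77: ✓ → 368
flight=G72: ✓ → 2427
flight=G74: ✓ → 3454
flight=G41: ✓ → 797
flight=G23: ✓ → 5643
flight=G67: ✓ → 4194
delay_min_sum = 3602 + 368 + 2427 + 3454 + 797 + 5643 + 4194 = 20485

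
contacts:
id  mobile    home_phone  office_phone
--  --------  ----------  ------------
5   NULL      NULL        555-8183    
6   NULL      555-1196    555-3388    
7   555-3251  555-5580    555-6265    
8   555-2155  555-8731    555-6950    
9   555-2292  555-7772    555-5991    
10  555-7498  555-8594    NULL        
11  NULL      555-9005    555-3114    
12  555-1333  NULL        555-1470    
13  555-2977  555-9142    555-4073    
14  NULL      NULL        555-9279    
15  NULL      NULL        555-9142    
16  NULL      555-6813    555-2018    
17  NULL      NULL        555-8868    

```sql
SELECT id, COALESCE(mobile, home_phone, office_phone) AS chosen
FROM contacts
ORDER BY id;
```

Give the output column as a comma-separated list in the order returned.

555-8183, 555-1196, 555-3251, 555-2155, 555-2292, 555-7498, 555-9005, 555-1333, 555-2977, 555-9279, 555-9142, 555-6813, 555-8868

id=5: mobile=NULL, home_phone=NULL, office_phone=555-8183 → 555-8183
id=6: mobile=NULL, home_phone=555-1196 → 555-1196
id=7: mobile=555-3251 → 555-3251
id=8: mobile=555-2155 → 555-2155
id=9: mobile=555-2292 → 555-2292
id=10: mobile=555-7498 → 555-7498
id=11: mobile=NULL, home_phone=555-9005 → 555-9005
id=12: mobile=555-1333 → 555-1333
id=13: mobile=555-2977 → 555-2977
id=14: mobile=NULL, home_phone=NULL, office_phone=555-9279 → 555-9279
id=15: mobile=NULL, home_phone=NULL, office_phone=555-9142 → 555-9142
id=16: mobile=NULL, home_phone=555-6813 → 555-6813
id=17: mobile=NULL, home_phone=NULL, office_phone=555-8868 → 555-8868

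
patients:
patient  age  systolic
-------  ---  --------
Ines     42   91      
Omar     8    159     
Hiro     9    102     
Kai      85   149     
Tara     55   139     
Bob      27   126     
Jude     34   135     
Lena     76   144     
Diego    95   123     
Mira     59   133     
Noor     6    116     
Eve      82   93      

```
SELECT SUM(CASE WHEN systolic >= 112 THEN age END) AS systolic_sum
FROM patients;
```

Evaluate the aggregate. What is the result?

445

patient=Ines: ✗
patient=Omar: ✓ → 8
patient=Hiro: ✗
patient=Kai: ✓ → 85
patient=Tara: ✓ → 55
patient=Bob: ✓ → 27
patient=Jude: ✓ → 34
patient=Lena: ✓ → 76
patient=Diego: ✓ → 95
patient=Mira: ✓ → 59
patient=Noor: ✓ → 6
patient=Eve: ✗
systolic_sum = 8 + 85 + 55 + 27 + 34 + 76 + 95 + 59 + 6 = 445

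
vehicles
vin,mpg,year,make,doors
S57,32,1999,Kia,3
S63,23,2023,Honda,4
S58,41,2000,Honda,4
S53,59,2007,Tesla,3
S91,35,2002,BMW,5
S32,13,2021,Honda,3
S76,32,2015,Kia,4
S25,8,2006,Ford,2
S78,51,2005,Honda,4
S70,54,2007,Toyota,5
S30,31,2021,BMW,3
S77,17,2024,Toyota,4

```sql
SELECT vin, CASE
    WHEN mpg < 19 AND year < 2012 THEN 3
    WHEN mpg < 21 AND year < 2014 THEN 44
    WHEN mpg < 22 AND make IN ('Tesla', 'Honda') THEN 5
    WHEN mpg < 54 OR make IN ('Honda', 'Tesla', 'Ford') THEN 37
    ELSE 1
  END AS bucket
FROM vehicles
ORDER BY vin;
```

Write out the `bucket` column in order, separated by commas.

vin=S25: mpg < 19 AND year < 2012 → 3
vin=S30: mpg < 54 OR make IN ('Honda', 'Tesla', 'Ford') → 37
vin=S32: mpg < 22 AND make IN ('Tesla', 'Honda') → 5
vin=S53: mpg < 54 OR make IN ('Honda', 'Tesla', 'Ford') → 37
vin=S57: mpg < 54 OR make IN ('Honda', 'Tesla', 'Ford') → 37
vin=S58: mpg < 54 OR make IN ('Honda', 'Tesla', 'Ford') → 37
vin=S63: mpg < 54 OR make IN ('Honda', 'Tesla', 'Ford') → 37
vin=S70: ELSE → 1
vin=S76: mpg < 54 OR make IN ('Honda', 'Tesla', 'Ford') → 37
vin=S77: mpg < 54 OR make IN ('Honda', 'Tesla', 'Ford') → 37
vin=S78: mpg < 54 OR make IN ('Honda', 'Tesla', 'Ford') → 37
vin=S91: mpg < 54 OR make IN ('Honda', 'Tesla', 'Ford') → 37

3, 37, 5, 37, 37, 37, 37, 1, 37, 37, 37, 37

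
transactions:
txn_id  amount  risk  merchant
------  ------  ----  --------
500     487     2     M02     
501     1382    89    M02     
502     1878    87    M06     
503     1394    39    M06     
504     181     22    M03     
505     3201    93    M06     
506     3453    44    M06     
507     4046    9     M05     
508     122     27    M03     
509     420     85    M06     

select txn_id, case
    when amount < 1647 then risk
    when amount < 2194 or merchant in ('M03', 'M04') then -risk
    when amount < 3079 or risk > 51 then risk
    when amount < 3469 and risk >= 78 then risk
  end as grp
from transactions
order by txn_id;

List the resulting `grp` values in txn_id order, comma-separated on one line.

txn_id=500: amount < 1647 → 2
txn_id=501: amount < 1647 → 89
txn_id=502: amount < 2194 or merchant in ('M03', 'M04') → -87
txn_id=503: amount < 1647 → 39
txn_id=504: amount < 1647 → 22
txn_id=505: amount < 3079 or risk > 51 → 93
txn_id=506: (no match → NULL) → NULL
txn_id=507: (no match → NULL) → NULL
txn_id=508: amount < 1647 → 27
txn_id=509: amount < 1647 → 85

2, 89, -87, 39, 22, 93, NULL, NULL, 27, 85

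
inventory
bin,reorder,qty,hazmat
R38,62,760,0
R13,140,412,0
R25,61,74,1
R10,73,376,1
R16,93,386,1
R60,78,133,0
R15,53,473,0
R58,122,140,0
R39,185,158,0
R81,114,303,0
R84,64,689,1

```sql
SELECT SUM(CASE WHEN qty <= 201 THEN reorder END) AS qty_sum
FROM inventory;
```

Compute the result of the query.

446

bin=R38: ✗
bin=R13: ✗
bin=R25: ✓ → 61
bin=R10: ✗
bin=R16: ✗
bin=R60: ✓ → 78
bin=R15: ✗
bin=R58: ✓ → 122
bin=R39: ✓ → 185
bin=R81: ✗
bin=R84: ✗
qty_sum = 61 + 78 + 122 + 185 = 446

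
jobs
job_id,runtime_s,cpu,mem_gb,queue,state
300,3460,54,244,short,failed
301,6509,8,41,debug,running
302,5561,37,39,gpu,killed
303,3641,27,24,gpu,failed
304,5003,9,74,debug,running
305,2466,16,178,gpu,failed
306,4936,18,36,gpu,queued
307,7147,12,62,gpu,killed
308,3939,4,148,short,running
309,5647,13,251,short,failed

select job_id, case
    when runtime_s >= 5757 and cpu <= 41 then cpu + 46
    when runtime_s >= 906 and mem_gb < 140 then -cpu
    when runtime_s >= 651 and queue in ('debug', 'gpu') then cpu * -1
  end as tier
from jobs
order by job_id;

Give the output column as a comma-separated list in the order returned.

job_id=300: (no match → NULL) → NULL
job_id=301: runtime_s >= 5757 and cpu <= 41 → 54
job_id=302: runtime_s >= 906 and mem_gb < 140 → -37
job_id=303: runtime_s >= 906 and mem_gb < 140 → -27
job_id=304: runtime_s >= 906 and mem_gb < 140 → -9
job_id=305: runtime_s >= 651 and queue in ('debug', 'gpu') → -16
job_id=306: runtime_s >= 906 and mem_gb < 140 → -18
job_id=307: runtime_s >= 5757 and cpu <= 41 → 58
job_id=308: (no match → NULL) → NULL
job_id=309: (no match → NULL) → NULL

NULL, 54, -37, -27, -9, -16, -18, 58, NULL, NULL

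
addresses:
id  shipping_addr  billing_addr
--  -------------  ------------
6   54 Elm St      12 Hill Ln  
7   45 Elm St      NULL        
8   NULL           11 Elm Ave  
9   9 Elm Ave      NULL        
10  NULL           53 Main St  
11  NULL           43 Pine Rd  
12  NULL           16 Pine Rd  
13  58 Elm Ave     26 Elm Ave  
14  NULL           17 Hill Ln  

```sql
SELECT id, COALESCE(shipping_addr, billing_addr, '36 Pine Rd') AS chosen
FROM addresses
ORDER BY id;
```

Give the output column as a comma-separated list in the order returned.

id=6: shipping_addr=54 Elm St → 54 Elm St
id=7: shipping_addr=45 Elm St → 45 Elm St
id=8: shipping_addr=NULL, billing_addr=11 Elm Ave → 11 Elm Ave
id=9: shipping_addr=9 Elm Ave → 9 Elm Ave
id=10: shipping_addr=NULL, billing_addr=53 Main St → 53 Main St
id=11: shipping_addr=NULL, billing_addr=43 Pine Rd → 43 Pine Rd
id=12: shipping_addr=NULL, billing_addr=16 Pine Rd → 16 Pine Rd
id=13: shipping_addr=58 Elm Ave → 58 Elm Ave
id=14: shipping_addr=NULL, billing_addr=17 Hill Ln → 17 Hill Ln

54 Elm St, 45 Elm St, 11 Elm Ave, 9 Elm Ave, 53 Main St, 43 Pine Rd, 16 Pine Rd, 58 Elm Ave, 17 Hill Ln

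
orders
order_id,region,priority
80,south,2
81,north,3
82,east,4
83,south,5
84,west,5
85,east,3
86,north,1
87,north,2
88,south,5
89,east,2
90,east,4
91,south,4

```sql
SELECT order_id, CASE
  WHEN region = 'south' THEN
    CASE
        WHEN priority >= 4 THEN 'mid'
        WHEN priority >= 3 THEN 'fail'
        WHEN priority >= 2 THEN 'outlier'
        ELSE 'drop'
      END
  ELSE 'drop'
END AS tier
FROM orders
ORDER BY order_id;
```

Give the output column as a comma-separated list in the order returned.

outlier, drop, drop, mid, drop, drop, drop, drop, mid, drop, drop, mid

order_id=80: region='south' → inner[priority >= 2] → outlier
order_id=81: region='north' → outer ELSE → drop
order_id=82: region='east' → outer ELSE → drop
order_id=83: region='south' → inner[priority >= 4] → mid
order_id=84: region='west' → outer ELSE → drop
order_id=85: region='east' → outer ELSE → drop
order_id=86: region='north' → outer ELSE → drop
order_id=87: region='north' → outer ELSE → drop
order_id=88: region='south' → inner[priority >= 4] → mid
order_id=89: region='east' → outer ELSE → drop
order_id=90: region='east' → outer ELSE → drop
order_id=91: region='south' → inner[priority >= 4] → mid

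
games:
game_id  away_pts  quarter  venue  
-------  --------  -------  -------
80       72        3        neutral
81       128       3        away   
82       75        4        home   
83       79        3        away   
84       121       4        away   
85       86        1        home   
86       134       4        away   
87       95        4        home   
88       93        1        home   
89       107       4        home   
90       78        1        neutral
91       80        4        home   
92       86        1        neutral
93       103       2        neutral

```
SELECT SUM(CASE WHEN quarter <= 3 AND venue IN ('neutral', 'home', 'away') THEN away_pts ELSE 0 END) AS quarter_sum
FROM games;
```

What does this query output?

725

game_id=80: ✓ → 72
game_id=81: ✓ → 128
game_id=82: ✗
game_id=83: ✓ → 79
game_id=84: ✗
game_id=85: ✓ → 86
game_id=86: ✗
game_id=87: ✗
game_id=88: ✓ → 93
game_id=89: ✗
game_id=90: ✓ → 78
game_id=91: ✗
game_id=92: ✓ → 86
game_id=93: ✓ → 103
quarter_sum = 72 + 128 + 79 + 86 + 93 + 78 + 86 + 103 = 725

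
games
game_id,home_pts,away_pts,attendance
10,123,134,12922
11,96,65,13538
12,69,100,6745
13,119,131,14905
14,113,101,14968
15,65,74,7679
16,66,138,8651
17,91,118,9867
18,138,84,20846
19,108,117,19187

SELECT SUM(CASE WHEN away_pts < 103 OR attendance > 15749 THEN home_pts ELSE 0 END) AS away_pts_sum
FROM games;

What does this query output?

game_id=10: ✗
game_id=11: ✓ → 96
game_id=12: ✓ → 69
game_id=13: ✗
game_id=14: ✓ → 113
game_id=15: ✓ → 65
game_id=16: ✗
game_id=17: ✗
game_id=18: ✓ → 138
game_id=19: ✓ → 108
away_pts_sum = 96 + 69 + 113 + 65 + 138 + 108 = 589

589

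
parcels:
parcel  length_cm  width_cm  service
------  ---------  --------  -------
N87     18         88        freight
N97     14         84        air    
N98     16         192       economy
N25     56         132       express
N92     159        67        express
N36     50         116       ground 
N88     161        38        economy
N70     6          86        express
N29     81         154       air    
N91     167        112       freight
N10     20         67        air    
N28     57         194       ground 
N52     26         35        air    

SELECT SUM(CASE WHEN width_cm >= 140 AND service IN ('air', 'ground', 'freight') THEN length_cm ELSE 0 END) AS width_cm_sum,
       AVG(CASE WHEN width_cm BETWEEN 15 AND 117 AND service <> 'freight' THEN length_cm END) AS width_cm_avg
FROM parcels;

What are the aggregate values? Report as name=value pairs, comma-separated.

width_cm_sum=138, width_cm_avg=62.2857142857

[width_cm_sum: width_cm >= 140 AND service IN ('air', 'ground', 'freight')]
parcel=N87: ✗
parcel=N97: ✗
parcel=N98: ✗
parcel=N25: ✗
parcel=N92: ✗
parcel=N36: ✗
parcel=N88: ✗
parcel=N70: ✗
parcel=N29: ✓ → 81
parcel=N91: ✗
parcel=N10: ✗
parcel=N28: ✓ → 57
parcel=N52: ✗
width_cm_sum = 81 + 57 = 138
—
[width_cm_avg: width_cm BETWEEN 15 AND 117 AND service <> 'freight']
parcel=N87: ✗
parcel=N97: ✓ → 14
parcel=N98: ✗
parcel=N25: ✗
parcel=N92: ✓ → 159
parcel=N36: ✓ → 50
parcel=N88: ✓ → 161
parcel=N70: ✓ → 6
parcel=N29: ✗
parcel=N91: ✗
parcel=N10: ✓ → 20
parcel=N28: ✗
parcel=N52: ✓ → 26
width_cm_avg = (14 + 159 + 50 + 161 + 6 + 20 + 26) / 7 = 62.2857142857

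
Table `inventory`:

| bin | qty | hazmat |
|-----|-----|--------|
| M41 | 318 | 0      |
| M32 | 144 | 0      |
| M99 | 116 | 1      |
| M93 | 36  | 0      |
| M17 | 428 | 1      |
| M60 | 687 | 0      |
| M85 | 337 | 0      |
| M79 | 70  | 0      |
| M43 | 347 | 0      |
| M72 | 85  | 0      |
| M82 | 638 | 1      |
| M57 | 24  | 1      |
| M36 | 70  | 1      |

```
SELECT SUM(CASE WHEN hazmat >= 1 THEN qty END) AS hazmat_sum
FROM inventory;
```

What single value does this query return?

bin=M41: ✗
bin=M32: ✗
bin=M99: ✓ → 116
bin=M93: ✗
bin=M17: ✓ → 428
bin=M60: ✗
bin=M85: ✗
bin=M79: ✗
bin=M43: ✗
bin=M72: ✗
bin=M82: ✓ → 638
bin=M57: ✓ → 24
bin=M36: ✓ → 70
hazmat_sum = 116 + 428 + 638 + 24 + 70 = 1276

1276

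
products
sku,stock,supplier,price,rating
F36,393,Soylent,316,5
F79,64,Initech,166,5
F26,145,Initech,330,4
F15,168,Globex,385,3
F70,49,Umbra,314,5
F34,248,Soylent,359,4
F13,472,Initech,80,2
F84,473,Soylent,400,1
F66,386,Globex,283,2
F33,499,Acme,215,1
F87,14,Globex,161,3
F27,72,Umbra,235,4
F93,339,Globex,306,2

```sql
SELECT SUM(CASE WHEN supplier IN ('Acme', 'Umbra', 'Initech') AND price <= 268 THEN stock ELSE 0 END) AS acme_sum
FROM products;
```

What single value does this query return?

sku=F36: ✗
sku=F79: ✓ → 64
sku=F26: ✗
sku=F15: ✗
sku=F70: ✗
sku=F34: ✗
sku=F13: ✓ → 472
sku=F84: ✗
sku=F66: ✗
sku=F33: ✓ → 499
sku=F87: ✗
sku=F27: ✓ → 72
sku=F93: ✗
acme_sum = 64 + 472 + 499 + 72 = 1107

1107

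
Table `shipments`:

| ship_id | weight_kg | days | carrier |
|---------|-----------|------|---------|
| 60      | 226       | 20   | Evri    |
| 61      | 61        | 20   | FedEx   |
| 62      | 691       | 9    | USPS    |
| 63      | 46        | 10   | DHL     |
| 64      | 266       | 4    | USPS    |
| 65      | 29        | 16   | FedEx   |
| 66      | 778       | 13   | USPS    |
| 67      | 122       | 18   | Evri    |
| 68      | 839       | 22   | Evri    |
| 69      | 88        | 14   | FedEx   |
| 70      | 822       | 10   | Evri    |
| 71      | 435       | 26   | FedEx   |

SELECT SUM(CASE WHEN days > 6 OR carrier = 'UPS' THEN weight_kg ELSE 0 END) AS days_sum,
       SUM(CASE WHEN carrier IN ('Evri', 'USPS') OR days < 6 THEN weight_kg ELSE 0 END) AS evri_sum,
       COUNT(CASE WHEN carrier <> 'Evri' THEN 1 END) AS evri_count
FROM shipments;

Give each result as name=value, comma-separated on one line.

[days_sum: days > 6 OR carrier = 'UPS']
ship_id=60: ✓ → 226
ship_id=61: ✓ → 61
ship_id=62: ✓ → 691
ship_id=63: ✓ → 46
ship_id=64: ✗
ship_id=65: ✓ → 29
ship_id=66: ✓ → 778
ship_id=67: ✓ → 122
ship_id=68: ✓ → 839
ship_id=69: ✓ → 88
ship_id=70: ✓ → 822
ship_id=71: ✓ → 435
days_sum = 226 + 61 + 691 + 46 + 29 + 778 + 122 + 839 + 88 + 822 + 435 = 4137
—
[evri_sum: carrier IN ('Evri', 'USPS') OR days < 6]
ship_id=60: ✓ → 226
ship_id=61: ✗
ship_id=62: ✓ → 691
ship_id=63: ✗
ship_id=64: ✓ → 266
ship_id=65: ✗
ship_id=66: ✓ → 778
ship_id=67: ✓ → 122
ship_id=68: ✓ → 839
ship_id=69: ✗
ship_id=70: ✓ → 822
ship_id=71: ✗
evri_sum = 226 + 691 + 266 + 778 + 122 + 839 + 822 = 3744
—
[evri_count: carrier <> 'Evri']
ship_id=60: ✗
ship_id=61: ✓ → 1
ship_id=62: ✓ → 1
ship_id=63: ✓ → 1
ship_id=64: ✓ → 1
ship_id=65: ✓ → 1
ship_id=66: ✓ → 1
ship_id=67: ✗
ship_id=68: ✗
ship_id=69: ✓ → 1
ship_id=70: ✗
ship_id=71: ✓ → 1
evri_count = COUNT(1, 1, 1, 1, 1, 1, 1, 1) = 8

days_sum=4137, evri_sum=3744, evri_count=8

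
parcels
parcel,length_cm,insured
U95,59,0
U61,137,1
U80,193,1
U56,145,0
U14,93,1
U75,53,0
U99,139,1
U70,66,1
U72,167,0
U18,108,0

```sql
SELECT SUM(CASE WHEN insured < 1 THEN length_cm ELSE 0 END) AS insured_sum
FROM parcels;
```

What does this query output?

532

parcel=U95: ✓ → 59
parcel=U61: ✗
parcel=U80: ✗
parcel=U56: ✓ → 145
parcel=U14: ✗
parcel=U75: ✓ → 53
parcel=U99: ✗
parcel=U70: ✗
parcel=U72: ✓ → 167
parcel=U18: ✓ → 108
insured_sum = 59 + 145 + 53 + 167 + 108 = 532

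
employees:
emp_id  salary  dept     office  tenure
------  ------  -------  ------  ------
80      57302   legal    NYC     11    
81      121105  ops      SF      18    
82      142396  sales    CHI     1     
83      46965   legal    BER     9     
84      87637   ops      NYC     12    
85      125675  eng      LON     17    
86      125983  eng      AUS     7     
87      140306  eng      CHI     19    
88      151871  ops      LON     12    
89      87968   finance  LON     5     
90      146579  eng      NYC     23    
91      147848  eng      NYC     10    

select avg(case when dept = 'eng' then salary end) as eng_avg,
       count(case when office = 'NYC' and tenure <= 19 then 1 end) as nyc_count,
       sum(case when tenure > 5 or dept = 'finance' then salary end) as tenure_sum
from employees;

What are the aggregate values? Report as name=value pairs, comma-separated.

[eng_avg: dept = 'eng']
emp_id=80: ✗
emp_id=81: ✗
emp_id=82: ✗
emp_id=83: ✗
emp_id=84: ✗
emp_id=85: ✓ → 125675
emp_id=86: ✓ → 125983
emp_id=87: ✓ → 140306
emp_id=88: ✗
emp_id=89: ✗
emp_id=90: ✓ → 146579
emp_id=91: ✓ → 147848
eng_avg = (125675 + 125983 + 140306 + 146579 + 147848) / 5 = 137278.2
—
[nyc_count: office = 'NYC' and tenure <= 19]
emp_id=80: ✓ → 1
emp_id=81: ✗
emp_id=82: ✗
emp_id=83: ✗
emp_id=84: ✓ → 1
emp_id=85: ✗
emp_id=86: ✗
emp_id=87: ✗
emp_id=88: ✗
emp_id=89: ✗
emp_id=90: ✗
emp_id=91: ✓ → 1
nyc_count = COUNT(1, 1, 1) = 3
—
[tenure_sum: tenure > 5 or dept = 'finance']
emp_id=80: ✓ → 57302
emp_id=81: ✓ → 121105
emp_id=82: ✗
emp_id=83: ✓ → 46965
emp_id=84: ✓ → 87637
emp_id=85: ✓ → 125675
emp_id=86: ✓ → 125983
emp_id=87: ✓ → 140306
emp_id=88: ✓ → 151871
emp_id=89: ✓ → 87968
emp_id=90: ✓ → 146579
emp_id=91: ✓ → 147848
tenure_sum = 57302 + 121105 + 46965 + 87637 + 125675 + 125983 + 140306 + 151871 + 87968 + 146579 + 147848 = 1239239

eng_avg=137278.2, nyc_count=3, tenure_sum=1239239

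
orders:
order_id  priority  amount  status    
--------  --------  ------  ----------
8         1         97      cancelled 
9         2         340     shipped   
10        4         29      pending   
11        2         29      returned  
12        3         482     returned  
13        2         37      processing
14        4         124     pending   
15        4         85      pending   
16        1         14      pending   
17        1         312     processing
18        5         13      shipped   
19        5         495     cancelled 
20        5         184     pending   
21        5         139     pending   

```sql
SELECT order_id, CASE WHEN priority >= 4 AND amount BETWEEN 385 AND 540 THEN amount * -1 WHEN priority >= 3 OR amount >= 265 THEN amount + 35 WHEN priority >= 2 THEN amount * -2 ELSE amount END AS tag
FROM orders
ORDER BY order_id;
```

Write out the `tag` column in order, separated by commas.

order_id=8: ELSE → 97
order_id=9: priority >= 3 OR amount >= 265 → 375
order_id=10: priority >= 3 OR amount >= 265 → 64
order_id=11: priority >= 2 → -58
order_id=12: priority >= 3 OR amount >= 265 → 517
order_id=13: priority >= 2 → -74
order_id=14: priority >= 3 OR amount >= 265 → 159
order_id=15: priority >= 3 OR amount >= 265 → 120
order_id=16: ELSE → 14
order_id=17: priority >= 3 OR amount >= 265 → 347
order_id=18: priority >= 3 OR amount >= 265 → 48
order_id=19: priority >= 4 AND amount BETWEEN 385 AND 540 → -495
order_id=20: priority >= 3 OR amount >= 265 → 219
order_id=21: priority >= 3 OR amount >= 265 → 174

97, 375, 64, -58, 517, -74, 159, 120, 14, 347, 48, -495, 219, 174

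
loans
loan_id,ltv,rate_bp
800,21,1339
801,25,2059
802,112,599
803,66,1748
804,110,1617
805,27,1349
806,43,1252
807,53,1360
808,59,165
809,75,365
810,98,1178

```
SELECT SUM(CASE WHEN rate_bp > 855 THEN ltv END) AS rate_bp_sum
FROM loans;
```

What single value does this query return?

loan_id=800: ✓ → 21
loan_id=801: ✓ → 25
loan_id=802: ✗
loan_id=803: ✓ → 66
loan_id=804: ✓ → 110
loan_id=805: ✓ → 27
loan_id=806: ✓ → 43
loan_id=807: ✓ → 53
loan_id=808: ✗
loan_id=809: ✗
loan_id=810: ✓ → 98
rate_bp_sum = 21 + 25 + 66 + 110 + 27 + 43 + 53 + 98 = 443

443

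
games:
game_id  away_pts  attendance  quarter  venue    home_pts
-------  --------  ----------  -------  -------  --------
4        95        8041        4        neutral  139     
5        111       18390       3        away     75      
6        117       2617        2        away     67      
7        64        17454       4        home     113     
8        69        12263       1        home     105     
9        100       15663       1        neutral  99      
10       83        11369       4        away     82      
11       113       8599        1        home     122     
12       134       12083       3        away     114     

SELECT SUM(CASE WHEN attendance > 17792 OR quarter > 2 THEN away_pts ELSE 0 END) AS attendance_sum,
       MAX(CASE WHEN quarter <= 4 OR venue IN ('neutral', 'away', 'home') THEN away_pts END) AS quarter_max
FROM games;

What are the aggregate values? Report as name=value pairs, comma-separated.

[attendance_sum: attendance > 17792 OR quarter > 2]
game_id=4: ✓ → 95
game_id=5: ✓ → 111
game_id=6: ✗
game_id=7: ✓ → 64
game_id=8: ✗
game_id=9: ✗
game_id=10: ✓ → 83
game_id=11: ✗
game_id=12: ✓ → 134
attendance_sum = 95 + 111 + 64 + 83 + 134 = 487
—
[quarter_max: quarter <= 4 OR venue IN ('neutral', 'away', 'home')]
game_id=4: ✓ → 95
game_id=5: ✓ → 111
game_id=6: ✓ → 117
game_id=7: ✓ → 64
game_id=8: ✓ → 69
game_id=9: ✓ → 100
game_id=10: ✓ → 83
game_id=11: ✓ → 113
game_id=12: ✓ → 134
quarter_max = MAX(95, 111, 117, 64, 69, 100, 83, 113, 134) = 134

attendance_sum=487, quarter_max=134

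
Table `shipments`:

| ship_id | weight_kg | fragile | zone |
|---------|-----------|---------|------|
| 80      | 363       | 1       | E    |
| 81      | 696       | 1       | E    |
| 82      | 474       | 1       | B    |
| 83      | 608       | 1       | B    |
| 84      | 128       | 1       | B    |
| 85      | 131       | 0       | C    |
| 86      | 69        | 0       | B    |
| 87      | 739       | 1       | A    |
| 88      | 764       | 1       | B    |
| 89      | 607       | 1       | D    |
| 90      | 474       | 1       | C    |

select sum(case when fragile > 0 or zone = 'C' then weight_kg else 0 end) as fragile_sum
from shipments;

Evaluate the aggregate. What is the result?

4984

ship_id=80: ✓ → 363
ship_id=81: ✓ → 696
ship_id=82: ✓ → 474
ship_id=83: ✓ → 608
ship_id=84: ✓ → 128
ship_id=85: ✓ → 131
ship_id=86: ✗
ship_id=87: ✓ → 739
ship_id=88: ✓ → 764
ship_id=89: ✓ → 607
ship_id=90: ✓ → 474
fragile_sum = 363 + 696 + 474 + 608 + 128 + 131 + 739 + 764 + 607 + 474 = 4984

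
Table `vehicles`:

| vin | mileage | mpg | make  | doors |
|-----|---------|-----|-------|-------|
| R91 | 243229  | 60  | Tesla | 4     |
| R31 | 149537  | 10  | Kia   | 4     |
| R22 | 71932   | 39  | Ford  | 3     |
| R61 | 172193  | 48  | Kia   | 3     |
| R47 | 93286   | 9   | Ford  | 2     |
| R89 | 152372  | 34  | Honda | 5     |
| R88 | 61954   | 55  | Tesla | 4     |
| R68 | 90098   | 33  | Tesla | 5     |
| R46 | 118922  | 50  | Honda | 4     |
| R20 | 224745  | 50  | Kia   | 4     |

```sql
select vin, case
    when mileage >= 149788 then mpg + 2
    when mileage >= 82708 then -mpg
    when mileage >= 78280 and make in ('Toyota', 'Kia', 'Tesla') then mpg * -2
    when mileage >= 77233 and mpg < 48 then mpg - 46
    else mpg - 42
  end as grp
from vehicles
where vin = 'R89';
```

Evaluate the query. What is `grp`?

vin = R89: mileage=152372, mpg=34, make=Honda, doors=5.
mileage >= 149788 → true → 36

36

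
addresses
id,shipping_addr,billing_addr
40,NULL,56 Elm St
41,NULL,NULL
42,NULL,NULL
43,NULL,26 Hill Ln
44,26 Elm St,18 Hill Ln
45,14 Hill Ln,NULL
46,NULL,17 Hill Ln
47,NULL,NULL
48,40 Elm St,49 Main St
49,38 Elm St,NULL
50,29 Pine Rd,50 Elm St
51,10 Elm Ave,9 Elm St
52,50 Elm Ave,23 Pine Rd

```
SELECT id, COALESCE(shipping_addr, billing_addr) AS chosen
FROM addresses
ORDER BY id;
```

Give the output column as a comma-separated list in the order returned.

id=40: shipping_addr=NULL, billing_addr=56 Elm St → 56 Elm St
id=41: shipping_addr=NULL, billing_addr=NULL (all NULL) → NULL
id=42: shipping_addr=NULL, billing_addr=NULL (all NULL) → NULL
id=43: shipping_addr=NULL, billing_addr=26 Hill Ln → 26 Hill Ln
id=44: shipping_addr=26 Elm St → 26 Elm St
id=45: shipping_addr=14 Hill Ln → 14 Hill Ln
id=46: shipping_addr=NULL, billing_addr=17 Hill Ln → 17 Hill Ln
id=47: shipping_addr=NULL, billing_addr=NULL (all NULL) → NULL
id=48: shipping_addr=40 Elm St → 40 Elm St
id=49: shipping_addr=38 Elm St → 38 Elm St
id=50: shipping_addr=29 Pine Rd → 29 Pine Rd
id=51: shipping_addr=10 Elm Ave → 10 Elm Ave
id=52: shipping_addr=50 Elm Ave → 50 Elm Ave

56 Elm St, NULL, NULL, 26 Hill Ln, 26 Elm St, 14 Hill Ln, 17 Hill Ln, NULL, 40 Elm St, 38 Elm St, 29 Pine Rd, 10 Elm Ave, 50 Elm Ave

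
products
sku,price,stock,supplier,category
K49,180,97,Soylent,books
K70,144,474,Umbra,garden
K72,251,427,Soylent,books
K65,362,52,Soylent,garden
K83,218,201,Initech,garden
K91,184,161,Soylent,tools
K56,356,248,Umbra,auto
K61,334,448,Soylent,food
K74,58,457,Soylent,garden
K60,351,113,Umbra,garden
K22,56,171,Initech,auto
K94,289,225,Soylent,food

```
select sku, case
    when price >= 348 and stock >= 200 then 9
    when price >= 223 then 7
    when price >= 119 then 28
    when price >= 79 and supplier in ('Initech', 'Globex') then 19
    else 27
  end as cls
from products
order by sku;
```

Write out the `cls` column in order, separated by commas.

27, 28, 9, 7, 7, 7, 28, 7, 27, 28, 28, 7

sku=K22: ELSE → 27
sku=K49: price >= 119 → 28
sku=K56: price >= 348 and stock >= 200 → 9
sku=K60: price >= 223 → 7
sku=K61: price >= 223 → 7
sku=K65: price >= 223 → 7
sku=K70: price >= 119 → 28
sku=K72: price >= 223 → 7
sku=K74: ELSE → 27
sku=K83: price >= 119 → 28
sku=K91: price >= 119 → 28
sku=K94: price >= 223 → 7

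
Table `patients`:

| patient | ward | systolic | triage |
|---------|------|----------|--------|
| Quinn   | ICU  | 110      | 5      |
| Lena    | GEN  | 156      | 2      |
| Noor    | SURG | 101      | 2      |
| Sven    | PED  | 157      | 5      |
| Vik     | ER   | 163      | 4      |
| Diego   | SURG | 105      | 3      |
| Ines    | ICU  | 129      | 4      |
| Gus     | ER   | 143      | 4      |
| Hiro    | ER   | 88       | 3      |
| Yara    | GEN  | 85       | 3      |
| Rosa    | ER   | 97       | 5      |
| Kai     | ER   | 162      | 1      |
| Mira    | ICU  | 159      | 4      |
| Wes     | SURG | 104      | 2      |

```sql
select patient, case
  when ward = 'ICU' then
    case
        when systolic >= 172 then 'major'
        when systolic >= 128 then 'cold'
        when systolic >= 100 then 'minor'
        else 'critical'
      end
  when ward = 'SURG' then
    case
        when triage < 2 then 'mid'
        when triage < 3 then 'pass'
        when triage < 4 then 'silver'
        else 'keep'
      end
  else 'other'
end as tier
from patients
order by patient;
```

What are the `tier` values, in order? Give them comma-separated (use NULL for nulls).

silver, other, other, cold, other, other, cold, pass, minor, other, other, other, pass, other

patient=Diego: ward='SURG' → inner[triage < 4] → silver
patient=Gus: ward='ER' → outer ELSE → other
patient=Hiro: ward='ER' → outer ELSE → other
patient=Ines: ward='ICU' → inner[systolic >= 128] → cold
patient=Kai: ward='ER' → outer ELSE → other
patient=Lena: ward='GEN' → outer ELSE → other
patient=Mira: ward='ICU' → inner[systolic >= 128] → cold
patient=Noor: ward='SURG' → inner[triage < 3] → pass
patient=Quinn: ward='ICU' → inner[systolic >= 100] → minor
patient=Rosa: ward='ER' → outer ELSE → other
patient=Sven: ward='PED' → outer ELSE → other
patient=Vik: ward='ER' → outer ELSE → other
patient=Wes: ward='SURG' → inner[triage < 3] → pass
patient=Yara: ward='GEN' → outer ELSE → other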